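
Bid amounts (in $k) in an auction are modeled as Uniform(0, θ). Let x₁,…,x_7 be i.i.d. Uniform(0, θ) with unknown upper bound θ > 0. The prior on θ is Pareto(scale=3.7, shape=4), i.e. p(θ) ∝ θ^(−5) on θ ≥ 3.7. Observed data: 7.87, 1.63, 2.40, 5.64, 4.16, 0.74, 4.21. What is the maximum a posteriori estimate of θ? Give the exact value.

The Uniform(0, θ) likelihood is θ^(−n) for θ ≥ max(xᵢ), zero otherwise. Here max(xᵢ) = 7.87.
Posterior ∝ θ^(−5) · θ^(−7) = θ^(−12) on θ ≥ max(3.7, 7.87) = 7.87.
This density is strictly decreasing in θ, so the posterior mode lies at the lower boundary of the support.

θ̂_MAP = 7.87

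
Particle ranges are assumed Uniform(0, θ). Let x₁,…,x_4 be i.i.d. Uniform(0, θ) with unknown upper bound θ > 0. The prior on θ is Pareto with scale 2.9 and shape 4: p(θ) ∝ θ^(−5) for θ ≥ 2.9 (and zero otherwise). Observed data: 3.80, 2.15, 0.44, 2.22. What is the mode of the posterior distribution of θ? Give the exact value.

The Uniform(0, θ) likelihood is θ^(−n) for θ ≥ max(xᵢ), zero otherwise. Here max(xᵢ) = 3.80.
Posterior ∝ θ^(−5) · θ^(−4) = θ^(−9) on θ ≥ max(2.9, 3.80) = 3.80.
This density is strictly decreasing in θ, so the posterior mode lies at the lower boundary of the support.

θ̂_MAP = 3.80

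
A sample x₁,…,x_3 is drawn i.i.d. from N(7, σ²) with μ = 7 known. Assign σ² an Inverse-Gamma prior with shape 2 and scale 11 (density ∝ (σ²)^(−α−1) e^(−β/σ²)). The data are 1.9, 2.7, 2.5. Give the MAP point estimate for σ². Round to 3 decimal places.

Sum of squared deviations about the known mean: SS = (1.9−7)² + (2.7−7)² + (2.5−7)² = 64.75.
The Normal likelihood contributes (σ²)^(−n/2) exp(−SS/(2σ²)), so the posterior is Inverse-Gamma(α + n/2, β + SS/2) = Inverse-Gamma(3.5, 43.375).
The mode of Inverse-Gamma(a, b) is b/(a+1) = 43.375/4.5 ≈ 9.639.

σ̂²_MAP = 9.639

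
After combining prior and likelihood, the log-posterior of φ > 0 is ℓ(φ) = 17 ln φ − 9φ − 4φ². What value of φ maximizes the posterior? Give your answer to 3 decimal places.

φ̂_MAP = 1.000

ℓ'(φ) = 17/φ − 9 − 8φ. Setting this to zero and multiplying by φ: 8φ² + 9φ − 17 = 0.
φ = (−9 + √(9² + 4·8·17)) / (2·8) = (−9 + √625) / 16 = (−9 + 25)/16 = 1.
ℓ''(φ) = −17/φ² − 8 < 0, confirming a maximum.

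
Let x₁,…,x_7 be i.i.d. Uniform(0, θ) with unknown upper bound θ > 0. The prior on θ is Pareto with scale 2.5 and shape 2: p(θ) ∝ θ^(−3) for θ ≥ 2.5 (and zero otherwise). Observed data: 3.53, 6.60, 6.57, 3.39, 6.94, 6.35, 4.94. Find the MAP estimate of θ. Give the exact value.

The Uniform(0, θ) likelihood is θ^(−n) for θ ≥ max(xᵢ), zero otherwise. Here max(xᵢ) = 6.94.
Posterior ∝ θ^(−3) · θ^(−7) = θ^(−10) on θ ≥ max(2.5, 6.94) = 6.94.
This density is strictly decreasing in θ, so the posterior mode lies at the lower boundary of the support.

θ̂_MAP = 6.94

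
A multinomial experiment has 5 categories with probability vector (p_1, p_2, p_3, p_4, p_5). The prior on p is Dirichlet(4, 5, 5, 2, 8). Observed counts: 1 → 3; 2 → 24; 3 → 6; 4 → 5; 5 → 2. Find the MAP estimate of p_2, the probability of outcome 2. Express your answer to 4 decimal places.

MAP estimate: 0.4746

The posterior is Dirichlet(αᵢ + nᵢ) = Dirichlet(7, 29, 11, 7, 10).
For a Dirichlet(a₁,…,a_K) with all aᵢ > 1, the mode has j-th component (aⱼ − 1)/(Σaᵢ − K).
Here Σaᵢ = 64 and K = 5, so p_2 = (29 − 1)/(64 − 5) = 28/59 ≈ 0.4746.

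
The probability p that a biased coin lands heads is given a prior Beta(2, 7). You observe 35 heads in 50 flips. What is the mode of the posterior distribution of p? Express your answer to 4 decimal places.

p̂_MAP = 0.6316

Prior: Beta(2, 7).
Data: 35 successes in 50 trials. The binomial likelihood contributes p^35(1−p)^15, so the posterior is Beta(2+35, 7+15) = Beta(37, 22).
For Beta(a, b) with a, b > 1 the mode is (a−1)/(a+b−2) = 36/57 ≈ 0.6316.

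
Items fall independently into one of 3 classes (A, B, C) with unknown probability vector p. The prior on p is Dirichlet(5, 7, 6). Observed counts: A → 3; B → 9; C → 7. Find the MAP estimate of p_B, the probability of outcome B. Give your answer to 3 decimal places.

MAP estimate of p_B = 0.441

The posterior is Dirichlet(αᵢ + nᵢ) = Dirichlet(8, 16, 13).
For a Dirichlet(a₁,…,a_K) with all aᵢ > 1, the mode has j-th component (aⱼ − 1)/(Σaᵢ − K).
Here Σaᵢ = 37 and K = 3, so p_B = (16 − 1)/(37 − 3) = 15/34 ≈ 0.441.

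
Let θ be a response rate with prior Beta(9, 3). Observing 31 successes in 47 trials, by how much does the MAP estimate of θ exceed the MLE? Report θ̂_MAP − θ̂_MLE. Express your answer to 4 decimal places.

Posterior is Beta(40, 19); MAP = (40−1)/(59−2) = 39/57 ≈ 0.68421.
MLE ignores the prior: θ̂_MLE = k/n = 31/47 ≈ 0.65957.
Difference = 39/57 − 31/47 = 22/893 ≈ 0.0246.

MAP − MLE = 0.0246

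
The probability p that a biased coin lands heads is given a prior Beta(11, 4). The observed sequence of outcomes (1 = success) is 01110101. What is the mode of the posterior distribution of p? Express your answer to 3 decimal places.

p̂_MAP = 0.714

Prior: Beta(11, 4).
Data: 5 successes in 8 trials (from the sequence). The binomial likelihood contributes p^5(1−p)^3, so the posterior is Beta(11+5, 4+3) = Beta(16, 7).
For Beta(a, b) with a, b > 1 the mode is (a−1)/(a+b−2) = 15/21 ≈ 0.714.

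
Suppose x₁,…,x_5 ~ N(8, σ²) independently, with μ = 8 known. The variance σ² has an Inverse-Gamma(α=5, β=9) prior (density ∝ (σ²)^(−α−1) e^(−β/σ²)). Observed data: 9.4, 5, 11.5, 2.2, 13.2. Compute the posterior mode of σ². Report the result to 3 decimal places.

Sum of squared deviations about the known mean: SS = (9.4−8)² + (5−8)² + (11.5−8)² + (2.2−8)² + (13.2−8)² = 83.89.
The Normal likelihood contributes (σ²)^(−n/2) exp(−SS/(2σ²)), so the posterior is Inverse-Gamma(α + n/2, β + SS/2) = Inverse-Gamma(7.5, 50.945).
The mode of Inverse-Gamma(a, b) is b/(a+1) = 50.945/8.5 ≈ 5.994.

σ̂²_MAP = 5.994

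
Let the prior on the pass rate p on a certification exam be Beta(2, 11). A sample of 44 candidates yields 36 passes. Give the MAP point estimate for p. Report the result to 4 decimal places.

Prior: Beta(2, 11).
Data: 36 successes in 44 trials. The binomial likelihood contributes p^36(1−p)^8, so the posterior is Beta(2+36, 11+8) = Beta(38, 19).
For Beta(a, b) with a, b > 1 the mode is (a−1)/(a+b−2) = 37/55 ≈ 0.6727.

p̂_MAP = 0.6727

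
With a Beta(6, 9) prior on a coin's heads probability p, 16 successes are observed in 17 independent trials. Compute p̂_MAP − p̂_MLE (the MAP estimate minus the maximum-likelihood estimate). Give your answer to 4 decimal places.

Posterior is Beta(22, 10); MAP = (22−1)/(32−2) = 21/30 ≈ 0.70000.
MLE ignores the prior: p̂_MLE = k/n = 16/17 ≈ 0.94118.
Difference = 21/30 − 16/17 = -41/170 ≈ -0.2412.

MAP − MLE = -0.2412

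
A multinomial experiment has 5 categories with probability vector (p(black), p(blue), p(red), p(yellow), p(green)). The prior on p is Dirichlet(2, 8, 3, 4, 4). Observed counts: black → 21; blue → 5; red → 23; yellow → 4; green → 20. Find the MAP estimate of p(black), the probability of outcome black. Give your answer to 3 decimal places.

MAP estimate of p(black) = 0.247

The posterior is Dirichlet(αᵢ + nᵢ) = Dirichlet(23, 13, 26, 8, 24).
For a Dirichlet(a₁,…,a_K) with all aᵢ > 1, the mode has j-th component (aⱼ − 1)/(Σaᵢ − K).
Here Σaᵢ = 94 and K = 5, so p(black) = (23 − 1)/(94 − 5) = 22/89 ≈ 0.247.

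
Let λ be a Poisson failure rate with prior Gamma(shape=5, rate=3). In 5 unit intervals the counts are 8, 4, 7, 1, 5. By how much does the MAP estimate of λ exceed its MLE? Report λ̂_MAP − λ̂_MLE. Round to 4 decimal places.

Σxᵢ = 25. Posterior is Gamma(30, 8); MAP = (30−1)/8 = 29/8 ≈ 3.62500.
MLE = x̄ = 25/5 ≈ 5.00000.
Difference = 29/8 − 25/5 = -11/8 ≈ -1.3750.

MAP − MLE = -1.3750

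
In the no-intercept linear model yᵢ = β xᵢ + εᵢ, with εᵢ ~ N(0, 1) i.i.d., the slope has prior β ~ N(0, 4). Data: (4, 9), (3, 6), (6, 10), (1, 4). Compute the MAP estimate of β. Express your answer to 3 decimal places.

log p(β | y) = −Σ(yᵢ − βxᵢ)²/(2·1) − β²/(2·4) + const.
Setting the derivative to zero: Σxᵢ(yᵢ − βxᵢ)/1 − β/4 = 0, so β = Σxᵢyᵢ / (Σxᵢ² + σ²/τ²).
Σxᵢyᵢ = 4·9 + 3·6 + 6·10 + 1·4 = 118; Σxᵢ² = 62; σ²/τ² = 0.25.
β̂_MAP = 118 / (62 + 0.25) = 118/62.25 ≈ 1.896.

β̂_MAP = 1.896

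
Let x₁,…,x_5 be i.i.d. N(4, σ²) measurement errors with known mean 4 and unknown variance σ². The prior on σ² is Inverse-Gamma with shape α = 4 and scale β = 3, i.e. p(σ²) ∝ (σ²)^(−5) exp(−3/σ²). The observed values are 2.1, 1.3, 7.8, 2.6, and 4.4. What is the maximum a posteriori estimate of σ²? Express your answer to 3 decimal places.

σ̂²_MAP = 2.231

Sum of squared deviations about the known mean: SS = (2.1−4)² + (1.3−4)² + (7.8−4)² + (2.6−4)² + (4.4−4)² = 27.46.
The Normal likelihood contributes (σ²)^(−n/2) exp(−SS/(2σ²)), so the posterior is Inverse-Gamma(α + n/2, β + SS/2) = Inverse-Gamma(6.5, 16.73).
The mode of Inverse-Gamma(a, b) is b/(a+1) = 16.73/7.5 ≈ 2.231.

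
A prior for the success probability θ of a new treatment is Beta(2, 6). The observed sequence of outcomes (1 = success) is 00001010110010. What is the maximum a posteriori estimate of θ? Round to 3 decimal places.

θ̂_MAP = 0.300

Prior: Beta(2, 6).
Data: 5 successes in 14 trials (from the sequence). The binomial likelihood contributes θ^5(1−θ)^9, so the posterior is Beta(2+5, 6+9) = Beta(7, 15).
For Beta(a, b) with a, b > 1 the mode is (a−1)/(a+b−2) = 6/20 ≈ 0.300.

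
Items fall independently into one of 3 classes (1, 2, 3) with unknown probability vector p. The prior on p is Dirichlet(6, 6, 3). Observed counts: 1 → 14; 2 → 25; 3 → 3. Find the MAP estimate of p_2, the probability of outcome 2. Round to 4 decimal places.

MAP estimate: 0.5556

The posterior is Dirichlet(αᵢ + nᵢ) = Dirichlet(20, 31, 6).
For a Dirichlet(a₁,…,a_K) with all aᵢ > 1, the mode has j-th component (aⱼ − 1)/(Σaᵢ − K).
Here Σaᵢ = 57 and K = 3, so p_2 = (31 − 1)/(57 − 3) = 30/54 ≈ 0.5556.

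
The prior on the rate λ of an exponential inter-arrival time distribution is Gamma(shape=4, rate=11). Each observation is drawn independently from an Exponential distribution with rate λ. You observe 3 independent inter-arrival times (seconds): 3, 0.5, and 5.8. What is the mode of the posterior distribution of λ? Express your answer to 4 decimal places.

The Exponential(rate=λ) likelihood is ∝ λ^n e^(−λΣtᵢ). Here n = 3 and Σtᵢ = 3 + 0.5 + 5.8 = 9.3.
Posterior ∝ λ^3e^(−11λ) · λ^3e^(−9.3λ) = λ^6e^(−20.3λ), i.e. Gamma(7, 20.3).
Mode = (a−1)/b = 6/20.3 ≈ 0.2956.

λ̂_MAP = 0.2956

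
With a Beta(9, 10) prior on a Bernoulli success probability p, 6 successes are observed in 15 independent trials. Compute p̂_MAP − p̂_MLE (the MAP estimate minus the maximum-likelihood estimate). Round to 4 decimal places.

Posterior is Beta(15, 19); MAP = (15−1)/(34−2) = 14/32 ≈ 0.43750.
MLE ignores the prior: p̂_MLE = k/n = 6/15 ≈ 0.40000.
Difference = 14/32 − 6/15 = 3/80 ≈ 0.0375.

MAP − MLE = 0.0375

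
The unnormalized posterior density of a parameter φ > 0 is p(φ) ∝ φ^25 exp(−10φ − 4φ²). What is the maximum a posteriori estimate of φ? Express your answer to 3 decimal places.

φ̂_MAP = 1.250

ℓ'(φ) = 25/φ − 10 − 8φ. Setting this to zero and multiplying by φ: 8φ² + 10φ − 25 = 0.
φ = (−10 + √(10² + 4·8·25)) / (2·8) = (−10 + √900) / 16 = (−10 + 30)/16 = 5/4.
ℓ''(φ) = −25/φ² − 8 < 0, confirming a maximum.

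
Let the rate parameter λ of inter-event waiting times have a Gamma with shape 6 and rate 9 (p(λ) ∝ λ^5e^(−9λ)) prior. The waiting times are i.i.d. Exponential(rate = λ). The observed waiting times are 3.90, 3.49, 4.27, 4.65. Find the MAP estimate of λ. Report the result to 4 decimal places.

The Exponential(rate=λ) likelihood is ∝ λ^n e^(−λΣtᵢ). Here n = 4 and Σtᵢ = 3.90 + 3.49 + 4.27 + 4.65 = 16.31.
Posterior ∝ λ^5e^(−9λ) · λ^4e^(−16.31λ) = λ^9e^(−25.31λ), i.e. Gamma(10, 25.31).
Mode = (a−1)/b = 9/25.31 ≈ 0.3556.

λ̂_MAP = 0.3556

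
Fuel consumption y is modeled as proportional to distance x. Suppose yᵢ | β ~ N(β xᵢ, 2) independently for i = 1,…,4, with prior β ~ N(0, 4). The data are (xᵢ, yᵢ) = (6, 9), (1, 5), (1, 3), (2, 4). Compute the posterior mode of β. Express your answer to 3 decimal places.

β̂_MAP = 1.647

log p(β | y) = −Σ(yᵢ − βxᵢ)²/(2·2) − β²/(2·4) + const.
Setting the derivative to zero: Σxᵢ(yᵢ − βxᵢ)/2 − β/4 = 0, so β = Σxᵢyᵢ / (Σxᵢ² + σ²/τ²).
Σxᵢyᵢ = 6·9 + 1·5 + 1·3 + 2·4 = 70; Σxᵢ² = 42; σ²/τ² = 0.5.
β̂_MAP = 70 / (42 + 0.5) = 70/42.5 ≈ 1.647.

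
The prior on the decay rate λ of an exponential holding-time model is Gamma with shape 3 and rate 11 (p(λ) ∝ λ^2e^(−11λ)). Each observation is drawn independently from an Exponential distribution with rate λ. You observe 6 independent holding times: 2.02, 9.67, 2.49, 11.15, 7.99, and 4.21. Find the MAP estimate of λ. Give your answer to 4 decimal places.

The Exponential(rate=λ) likelihood is ∝ λ^n e^(−λΣtᵢ). Here n = 6 and Σtᵢ = 2.02 + 9.67 + 2.49 + 11.15 + 7.99 + 4.21 = 37.53.
Posterior ∝ λ^2e^(−11λ) · λ^6e^(−37.53λ) = λ^8e^(−48.53λ), i.e. Gamma(9, 48.53).
Mode = (a−1)/b = 8/48.53 ≈ 0.1648.

λ̂_MAP = 0.1648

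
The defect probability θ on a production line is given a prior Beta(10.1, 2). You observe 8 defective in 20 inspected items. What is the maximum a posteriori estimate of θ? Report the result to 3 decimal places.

Prior: Beta(10.1, 2).
Data: 8 successes in 20 trials. The binomial likelihood contributes θ^8(1−θ)^12, so the posterior is Beta(10.1+8, 2+12) = Beta(18.1, 14).
For Beta(a, b) with a, b > 1 the mode is (a−1)/(a+b−2) = 17.1/30.1 ≈ 0.568.

θ̂_MAP = 0.568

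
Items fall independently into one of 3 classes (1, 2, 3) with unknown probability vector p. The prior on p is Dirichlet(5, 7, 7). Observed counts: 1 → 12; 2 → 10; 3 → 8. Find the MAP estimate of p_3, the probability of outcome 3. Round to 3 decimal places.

MAP estimate: 0.304

The posterior is Dirichlet(αᵢ + nᵢ) = Dirichlet(17, 17, 15).
For a Dirichlet(a₁,…,a_K) with all aᵢ > 1, the mode has j-th component (aⱼ − 1)/(Σaᵢ − K).
Here Σaᵢ = 49 and K = 3, so p_3 = (15 − 1)/(49 − 3) = 14/46 ≈ 0.304.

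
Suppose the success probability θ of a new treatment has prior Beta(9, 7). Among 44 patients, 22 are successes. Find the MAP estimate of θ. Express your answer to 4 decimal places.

Prior: Beta(9, 7).
Data: 22 successes in 44 trials. The binomial likelihood contributes θ^22(1−θ)^22, so the posterior is Beta(9+22, 7+22) = Beta(31, 29).
For Beta(a, b) with a, b > 1 the mode is (a−1)/(a+b−2) = 30/58 ≈ 0.5172.

θ̂_MAP = 0.5172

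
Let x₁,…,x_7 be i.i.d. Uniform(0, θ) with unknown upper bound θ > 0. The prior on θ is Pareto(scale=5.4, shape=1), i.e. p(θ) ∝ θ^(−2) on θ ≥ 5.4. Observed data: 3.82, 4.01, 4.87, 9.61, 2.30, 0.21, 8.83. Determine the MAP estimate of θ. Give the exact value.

The Uniform(0, θ) likelihood is θ^(−n) for θ ≥ max(xᵢ), zero otherwise. Here max(xᵢ) = 9.61.
Posterior ∝ θ^(−2) · θ^(−7) = θ^(−9) on θ ≥ max(5.4, 9.61) = 9.61.
This density is strictly decreasing in θ, so the posterior mode lies at the lower boundary of the support.

θ̂_MAP = 9.61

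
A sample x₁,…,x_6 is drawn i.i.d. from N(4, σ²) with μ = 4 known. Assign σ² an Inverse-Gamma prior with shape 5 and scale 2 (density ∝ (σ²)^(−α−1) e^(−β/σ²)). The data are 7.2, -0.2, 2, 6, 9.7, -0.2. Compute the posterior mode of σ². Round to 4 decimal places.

Sum of squared deviations about the known mean: SS = (7.2−4)² + (-0.2−4)² + (2−4)² + (6−4)² + (9.7−4)² + (-0.2−4)² = 86.01.
The Normal likelihood contributes (σ²)^(−n/2) exp(−SS/(2σ²)), so the posterior is Inverse-Gamma(α + n/2, β + SS/2) = Inverse-Gamma(8, 45.005).
The mode of Inverse-Gamma(a, b) is b/(a+1) = 45.005/9 ≈ 5.0006.

σ̂²_MAP = 5.0006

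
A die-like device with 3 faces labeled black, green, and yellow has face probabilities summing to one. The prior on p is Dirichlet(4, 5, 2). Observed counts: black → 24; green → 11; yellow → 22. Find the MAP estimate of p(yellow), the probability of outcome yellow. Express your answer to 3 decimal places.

The posterior is Dirichlet(αᵢ + nᵢ) = Dirichlet(28, 16, 24).
For a Dirichlet(a₁,…,a_K) with all aᵢ > 1, the mode has j-th component (aⱼ − 1)/(Σaᵢ − K).
Here Σaᵢ = 68 and K = 3, so p(yellow) = (24 − 1)/(68 − 3) = 23/65 ≈ 0.354.

MAP estimate of p(yellow) = 0.354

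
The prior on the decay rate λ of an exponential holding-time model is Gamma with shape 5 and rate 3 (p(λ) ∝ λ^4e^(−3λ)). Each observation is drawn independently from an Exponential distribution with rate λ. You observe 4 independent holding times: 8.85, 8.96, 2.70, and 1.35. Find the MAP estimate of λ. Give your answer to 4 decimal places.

The Exponential(rate=λ) likelihood is ∝ λ^n e^(−λΣtᵢ). Here n = 4 and Σtᵢ = 8.85 + 8.96 + 2.70 + 1.35 = 21.86.
Posterior ∝ λ^4e^(−3λ) · λ^4e^(−21.86λ) = λ^8e^(−24.86λ), i.e. Gamma(9, 24.86).
Mode = (a−1)/b = 8/24.86 ≈ 0.3218.

λ̂_MAP = 0.3218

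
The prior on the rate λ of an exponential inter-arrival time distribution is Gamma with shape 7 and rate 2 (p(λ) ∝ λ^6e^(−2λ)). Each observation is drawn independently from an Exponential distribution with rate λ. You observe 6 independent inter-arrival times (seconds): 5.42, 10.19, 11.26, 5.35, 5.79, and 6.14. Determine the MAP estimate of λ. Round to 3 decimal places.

λ̂_MAP = 0.260

The Exponential(rate=λ) likelihood is ∝ λ^n e^(−λΣtᵢ). Here n = 6 and Σtᵢ = 5.42 + 10.19 + 11.26 + 5.35 + 5.79 + 6.14 = 44.15.
Posterior ∝ λ^6e^(−2λ) · λ^6e^(−44.15λ) = λ^12e^(−46.15λ), i.e. Gamma(13, 46.15).
Mode = (a−1)/b = 12/46.15 ≈ 0.260.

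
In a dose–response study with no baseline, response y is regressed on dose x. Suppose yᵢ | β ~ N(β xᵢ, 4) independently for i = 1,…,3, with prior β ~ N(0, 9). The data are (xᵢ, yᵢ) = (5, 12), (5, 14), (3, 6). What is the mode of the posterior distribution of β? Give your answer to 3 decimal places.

log p(β | y) = −Σ(yᵢ − βxᵢ)²/(2·4) − β²/(2·9) + const.
Setting the derivative to zero: Σxᵢ(yᵢ − βxᵢ)/4 − β/9 = 0, so β = Σxᵢyᵢ / (Σxᵢ² + σ²/τ²).
Σxᵢyᵢ = 5·12 + 5·14 + 3·6 = 148; Σxᵢ² = 59; σ²/τ² = 4/9.
β̂_MAP = 148 / (59 + 4/9) = 148/(535/9) = 1332/535 ≈ 2.490.

β̂_MAP = 2.490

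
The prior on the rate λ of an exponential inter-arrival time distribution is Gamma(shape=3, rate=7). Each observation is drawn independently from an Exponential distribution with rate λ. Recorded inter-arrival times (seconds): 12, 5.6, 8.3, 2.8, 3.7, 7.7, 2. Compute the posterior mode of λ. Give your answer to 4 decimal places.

The Exponential(rate=λ) likelihood is ∝ λ^n e^(−λΣtᵢ). Here n = 7 and Σtᵢ = 12 + 5.6 + 8.3 + 2.8 + 3.7 + 7.7 + 2 = 42.1.
Posterior ∝ λ^2e^(−7λ) · λ^7e^(−42.1λ) = λ^9e^(−49.1λ), i.e. Gamma(10, 49.1).
Mode = (a−1)/b = 9/49.1 ≈ 0.1833.

λ̂_MAP = 0.1833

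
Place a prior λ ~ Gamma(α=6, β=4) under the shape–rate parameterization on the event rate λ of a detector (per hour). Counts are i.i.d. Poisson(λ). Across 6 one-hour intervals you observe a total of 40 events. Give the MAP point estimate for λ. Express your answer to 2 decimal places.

λ̂_MAP = 4.50

Σxᵢ = 40, n = 6.
Posterior ∝ λ^5e^(−4λ) · λ^40e^(−6λ) = λ^45e^(−10λ), i.e. Gamma(shape=46, rate=10).
The mode of a Gamma(a, b) with a ≥ 1 (shape–rate) is (a−1)/b = 45/10 ≈ 4.50.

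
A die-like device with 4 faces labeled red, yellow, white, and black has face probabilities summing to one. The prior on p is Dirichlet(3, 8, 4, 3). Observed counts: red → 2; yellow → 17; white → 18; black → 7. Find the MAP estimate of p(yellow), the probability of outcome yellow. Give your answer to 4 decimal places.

MAP estimate of p(yellow) = 0.4138

The posterior is Dirichlet(αᵢ + nᵢ) = Dirichlet(5, 25, 22, 10).
For a Dirichlet(a₁,…,a_K) with all aᵢ > 1, the mode has j-th component (aⱼ − 1)/(Σaᵢ − K).
Here Σaᵢ = 62 and K = 4, so p(yellow) = (25 − 1)/(62 − 4) = 24/58 ≈ 0.4138.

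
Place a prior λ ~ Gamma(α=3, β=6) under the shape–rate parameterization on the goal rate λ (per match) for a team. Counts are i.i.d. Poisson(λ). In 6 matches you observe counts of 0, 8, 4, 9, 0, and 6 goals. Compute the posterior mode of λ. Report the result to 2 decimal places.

Σxᵢ = 0+8+4+9+0+6 = 27, with n = 6.
Posterior ∝ λ^2e^(−6λ) · λ^27e^(−6λ) = λ^29e^(−12λ), i.e. Gamma(shape=30, rate=12).
The mode of a Gamma(a, b) with a ≥ 1 (shape–rate) is (a−1)/b = 29/12 ≈ 2.42.

λ̂_MAP = 2.42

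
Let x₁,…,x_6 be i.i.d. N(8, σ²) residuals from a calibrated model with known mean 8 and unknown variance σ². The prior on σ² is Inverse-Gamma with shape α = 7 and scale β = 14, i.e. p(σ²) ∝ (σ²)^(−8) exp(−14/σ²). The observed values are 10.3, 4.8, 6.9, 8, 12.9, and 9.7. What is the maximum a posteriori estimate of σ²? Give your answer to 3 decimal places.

Sum of squared deviations about the known mean: SS = (10.3−8)² + (4.8−8)² + (6.9−8)² + (8−8)² + (12.9−8)² + (9.7−8)² = 43.64.
The Normal likelihood contributes (σ²)^(−n/2) exp(−SS/(2σ²)), so the posterior is Inverse-Gamma(α + n/2, β + SS/2) = Inverse-Gamma(10, 35.82).
The mode of Inverse-Gamma(a, b) is b/(a+1) = 35.82/11 ≈ 3.256.

σ̂²_MAP = 3.256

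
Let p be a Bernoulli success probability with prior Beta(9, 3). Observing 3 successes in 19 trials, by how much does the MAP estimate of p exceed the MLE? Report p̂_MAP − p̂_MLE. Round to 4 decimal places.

MAP − MLE = 0.2214

Posterior is Beta(12, 19); MAP = (12−1)/(31−2) = 11/29 ≈ 0.37931.
MLE ignores the prior: p̂_MLE = k/n = 3/19 ≈ 0.15789.
Difference = 11/29 − 3/19 = 122/551 ≈ 0.2214.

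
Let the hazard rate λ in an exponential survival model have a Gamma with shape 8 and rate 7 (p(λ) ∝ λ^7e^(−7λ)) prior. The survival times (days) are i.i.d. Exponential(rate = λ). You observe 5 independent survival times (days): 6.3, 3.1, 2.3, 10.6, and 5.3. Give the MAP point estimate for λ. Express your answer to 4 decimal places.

The Exponential(rate=λ) likelihood is ∝ λ^n e^(−λΣtᵢ). Here n = 5 and Σtᵢ = 6.3 + 3.1 + 2.3 + 10.6 + 5.3 = 27.6.
Posterior ∝ λ^7e^(−7λ) · λ^5e^(−27.6λ) = λ^12e^(−34.6λ), i.e. Gamma(13, 34.6).
Mode = (a−1)/b = 12/34.6 ≈ 0.3468.

λ̂_MAP = 0.3468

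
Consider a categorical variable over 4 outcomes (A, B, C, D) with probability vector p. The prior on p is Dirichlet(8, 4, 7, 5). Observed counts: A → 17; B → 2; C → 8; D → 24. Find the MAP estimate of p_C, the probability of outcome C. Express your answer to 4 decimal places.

MAP estimate of p_C = 0.1972

The posterior is Dirichlet(αᵢ + nᵢ) = Dirichlet(25, 6, 15, 29).
For a Dirichlet(a₁,…,a_K) with all aᵢ > 1, the mode has j-th component (aⱼ − 1)/(Σaᵢ − K).
Here Σaᵢ = 75 and K = 4, so p_C = (15 − 1)/(75 − 4) = 14/71 ≈ 0.1972.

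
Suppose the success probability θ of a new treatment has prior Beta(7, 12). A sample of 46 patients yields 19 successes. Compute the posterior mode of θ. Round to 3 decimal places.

Prior: Beta(7, 12).
Data: 19 successes in 46 trials. The binomial likelihood contributes θ^19(1−θ)^27, so the posterior is Beta(7+19, 12+27) = Beta(26, 39).
For Beta(a, b) with a, b > 1 the mode is (a−1)/(a+b−2) = 25/63 ≈ 0.397.

θ̂_MAP = 0.397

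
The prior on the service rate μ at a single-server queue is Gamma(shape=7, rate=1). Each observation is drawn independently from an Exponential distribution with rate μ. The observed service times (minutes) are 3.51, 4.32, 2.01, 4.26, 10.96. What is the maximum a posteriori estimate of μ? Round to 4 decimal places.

μ̂_MAP = 0.4221

The Exponential(rate=μ) likelihood is ∝ μ^n e^(−μΣtᵢ). Here n = 5 and Σtᵢ = 3.51 + 4.32 + 2.01 + 4.26 + 10.96 = 25.06.
Posterior ∝ μ^6e^(−1μ) · μ^5e^(−25.06μ) = μ^11e^(−26.06μ), i.e. Gamma(12, 26.06).
Mode = (a−1)/b = 11/26.06 ≈ 0.4221.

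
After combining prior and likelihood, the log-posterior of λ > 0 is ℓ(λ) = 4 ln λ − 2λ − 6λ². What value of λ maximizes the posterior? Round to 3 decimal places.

ℓ'(λ) = 4/λ − 2 − 12λ. Setting this to zero and multiplying by λ: 12λ² + 2λ − 4 = 0.
λ = (−2 + √(2² + 4·12·4)) / (2·12) = (−2 + √196) / 24 = (−2 + 14)/24 = 1/2.
ℓ''(λ) = −4/λ² − 12 < 0, confirming a maximum.

λ̂_MAP = 0.500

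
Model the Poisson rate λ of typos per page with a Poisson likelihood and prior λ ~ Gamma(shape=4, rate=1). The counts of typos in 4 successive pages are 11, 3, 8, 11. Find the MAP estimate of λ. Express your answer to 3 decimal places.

λ̂_MAP = 7.200

Σxᵢ = 11+3+8+11 = 33, with n = 4.
Posterior ∝ λ^3e^(−1λ) · λ^33e^(−4λ) = λ^36e^(−5λ), i.e. Gamma(shape=37, rate=5).
The mode of a Gamma(a, b) with a ≥ 1 (shape–rate) is (a−1)/b = 36/5 ≈ 7.200.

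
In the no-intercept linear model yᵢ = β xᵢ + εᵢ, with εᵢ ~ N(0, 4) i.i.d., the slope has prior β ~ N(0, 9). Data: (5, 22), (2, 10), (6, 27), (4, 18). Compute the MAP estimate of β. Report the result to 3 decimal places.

β̂_MAP = 4.469

log p(β | y) = −Σ(yᵢ − βxᵢ)²/(2·4) − β²/(2·9) + const.
Setting the derivative to zero: Σxᵢ(yᵢ − βxᵢ)/4 − β/9 = 0, so β = Σxᵢyᵢ / (Σxᵢ² + σ²/τ²).
Σxᵢyᵢ = 5·22 + 2·10 + 6·27 + 4·18 = 364; Σxᵢ² = 81; σ²/τ² = 4/9.
β̂_MAP = 364 / (81 + 4/9) = 364/(733/9) = 3276/733 ≈ 4.469.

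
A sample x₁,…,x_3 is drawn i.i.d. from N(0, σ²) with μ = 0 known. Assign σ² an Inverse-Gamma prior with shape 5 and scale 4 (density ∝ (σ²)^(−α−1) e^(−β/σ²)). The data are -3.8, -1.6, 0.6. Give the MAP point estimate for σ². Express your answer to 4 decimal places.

Sum of squared deviations about the known mean: SS = (-3.8−0)² + (-1.6−0)² + (0.6−0)² = 17.36.
The Normal likelihood contributes (σ²)^(−n/2) exp(−SS/(2σ²)), so the posterior is Inverse-Gamma(α + n/2, β + SS/2) = Inverse-Gamma(6.5, 12.68).
The mode of Inverse-Gamma(a, b) is b/(a+1) = 12.68/7.5 ≈ 1.6907.

σ̂²_MAP = 1.6907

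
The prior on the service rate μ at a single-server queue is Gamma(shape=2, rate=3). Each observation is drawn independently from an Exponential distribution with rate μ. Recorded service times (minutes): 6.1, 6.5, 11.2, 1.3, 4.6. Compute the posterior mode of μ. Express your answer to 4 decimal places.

μ̂_MAP = 0.1835

The Exponential(rate=μ) likelihood is ∝ μ^n e^(−μΣtᵢ). Here n = 5 and Σtᵢ = 6.1 + 6.5 + 11.2 + 1.3 + 4.6 = 29.7.
Posterior ∝ μe^(−3μ) · μ^5e^(−29.7μ) = μ^6e^(−32.7μ), i.e. Gamma(7, 32.7).
Mode = (a−1)/b = 6/32.7 ≈ 0.1835.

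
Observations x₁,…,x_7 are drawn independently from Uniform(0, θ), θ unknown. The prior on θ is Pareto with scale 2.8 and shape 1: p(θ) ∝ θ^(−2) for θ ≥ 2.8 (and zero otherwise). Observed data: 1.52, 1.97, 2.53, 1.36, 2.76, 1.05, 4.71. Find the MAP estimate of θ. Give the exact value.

The Uniform(0, θ) likelihood is θ^(−n) for θ ≥ max(xᵢ), zero otherwise. Here max(xᵢ) = 4.71.
Posterior ∝ θ^(−2) · θ^(−7) = θ^(−9) on θ ≥ max(2.8, 4.71) = 4.71.
This density is strictly decreasing in θ, so the posterior mode lies at the lower boundary of the support.

θ̂_MAP = 4.71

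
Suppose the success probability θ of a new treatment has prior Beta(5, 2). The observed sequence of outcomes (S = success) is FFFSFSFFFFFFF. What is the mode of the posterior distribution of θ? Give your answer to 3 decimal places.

Prior: Beta(5, 2).
Data: 2 successes in 13 trials (from the sequence). The binomial likelihood contributes θ^2(1−θ)^11, so the posterior is Beta(5+2, 2+11) = Beta(7, 13).
For Beta(a, b) with a, b > 1 the mode is (a−1)/(a+b−2) = 6/18 ≈ 0.333.

θ̂_MAP = 0.333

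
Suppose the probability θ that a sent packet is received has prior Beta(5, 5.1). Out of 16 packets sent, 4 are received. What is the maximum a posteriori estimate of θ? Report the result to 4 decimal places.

θ̂_MAP = 0.3320

Prior: Beta(5, 5.1).
Data: 4 successes in 16 trials. The binomial likelihood contributes θ^4(1−θ)^12, so the posterior is Beta(5+4, 5.1+12) = Beta(9, 17.1).
For Beta(a, b) with a, b > 1 the mode is (a−1)/(a+b−2) = 8/24.1 ≈ 0.3320.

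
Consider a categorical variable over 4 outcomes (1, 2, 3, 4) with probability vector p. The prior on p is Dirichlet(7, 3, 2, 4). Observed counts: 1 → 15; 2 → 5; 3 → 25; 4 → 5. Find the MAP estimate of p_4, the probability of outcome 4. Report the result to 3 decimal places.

MAP estimate: 0.129

The posterior is Dirichlet(αᵢ + nᵢ) = Dirichlet(22, 8, 27, 9).
For a Dirichlet(a₁,…,a_K) with all aᵢ > 1, the mode has j-th component (aⱼ − 1)/(Σaᵢ − K).
Here Σaᵢ = 66 and K = 4, so p_4 = (9 − 1)/(66 − 4) = 8/62 ≈ 0.129.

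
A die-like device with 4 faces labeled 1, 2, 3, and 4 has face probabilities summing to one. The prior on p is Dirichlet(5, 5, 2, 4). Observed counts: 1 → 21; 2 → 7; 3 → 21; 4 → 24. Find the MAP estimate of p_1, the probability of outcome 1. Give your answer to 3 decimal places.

The posterior is Dirichlet(αᵢ + nᵢ) = Dirichlet(26, 12, 23, 28).
For a Dirichlet(a₁,…,a_K) with all aᵢ > 1, the mode has j-th component (aⱼ − 1)/(Σaᵢ − K).
Here Σaᵢ = 89 and K = 4, so p_1 = (26 − 1)/(89 − 4) = 25/85 ≈ 0.294.

MAP estimate: 0.294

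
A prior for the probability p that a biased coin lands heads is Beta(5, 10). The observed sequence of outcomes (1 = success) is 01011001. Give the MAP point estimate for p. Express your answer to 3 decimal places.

p̂_MAP = 0.381

Prior: Beta(5, 10).
Data: 4 successes in 8 trials (from the sequence). The binomial likelihood contributes p^4(1−p)^4, so the posterior is Beta(5+4, 10+4) = Beta(9, 14).
For Beta(a, b) with a, b > 1 the mode is (a−1)/(a+b−2) = 8/21 ≈ 0.381.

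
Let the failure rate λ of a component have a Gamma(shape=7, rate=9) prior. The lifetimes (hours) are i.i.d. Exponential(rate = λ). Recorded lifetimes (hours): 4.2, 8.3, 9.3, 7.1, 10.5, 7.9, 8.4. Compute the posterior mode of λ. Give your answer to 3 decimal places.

λ̂_MAP = 0.201

The Exponential(rate=λ) likelihood is ∝ λ^n e^(−λΣtᵢ). Here n = 7 and Σtᵢ = 4.2 + 8.3 + 9.3 + 7.1 + 10.5 + 7.9 + 8.4 = 55.7.
Posterior ∝ λ^6e^(−9λ) · λ^7e^(−55.7λ) = λ^13e^(−64.7λ), i.e. Gamma(14, 64.7).
Mode = (a−1)/b = 13/64.7 ≈ 0.201.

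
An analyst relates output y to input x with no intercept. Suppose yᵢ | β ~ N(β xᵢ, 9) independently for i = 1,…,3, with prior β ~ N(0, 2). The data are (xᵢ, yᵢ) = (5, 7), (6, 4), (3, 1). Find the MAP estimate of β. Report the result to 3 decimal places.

log p(β | y) = −Σ(yᵢ − βxᵢ)²/(2·9) − β²/(2·2) + const.
Setting the derivative to zero: Σxᵢ(yᵢ − βxᵢ)/9 − β/2 = 0, so β = Σxᵢyᵢ / (Σxᵢ² + σ²/τ²).
Σxᵢyᵢ = 5·7 + 6·4 + 3·1 = 62; Σxᵢ² = 70; σ²/τ² = 4.5.
β̂_MAP = 62 / (70 + 4.5) = 62/74.5 ≈ 0.832.

β̂_MAP = 0.832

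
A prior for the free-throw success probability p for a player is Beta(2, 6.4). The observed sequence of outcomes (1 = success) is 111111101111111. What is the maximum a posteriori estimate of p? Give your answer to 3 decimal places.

Prior: Beta(2, 6.4).
Data: 14 successes in 15 trials (from the sequence). The binomial likelihood contributes p^14(1−p)^1, so the posterior is Beta(2+14, 6.4+1) = Beta(16, 7.4).
For Beta(a, b) with a, b > 1 the mode is (a−1)/(a+b−2) = 15/21.4 ≈ 0.701.

p̂_MAP = 0.701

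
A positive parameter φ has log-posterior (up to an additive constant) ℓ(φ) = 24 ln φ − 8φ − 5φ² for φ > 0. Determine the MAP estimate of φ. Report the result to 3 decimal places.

ℓ'(φ) = 24/φ − 8 − 10φ. Setting this to zero and multiplying by φ: 10φ² + 8φ − 24 = 0.
φ = (−8 + √(8² + 4·10·24)) / (2·10) = (−8 + √1024) / 20 = (−8 + 32)/20 = 6/5.
ℓ''(φ) = −24/φ² − 10 < 0, confirming a maximum.

φ̂_MAP = 1.200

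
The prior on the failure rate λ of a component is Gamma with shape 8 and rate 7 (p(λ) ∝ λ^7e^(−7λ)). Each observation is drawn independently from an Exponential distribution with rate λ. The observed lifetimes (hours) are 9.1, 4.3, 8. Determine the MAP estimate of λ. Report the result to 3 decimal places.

The Exponential(rate=λ) likelihood is ∝ λ^n e^(−λΣtᵢ). Here n = 3 and Σtᵢ = 9.1 + 4.3 + 8 = 21.4.
Posterior ∝ λ^7e^(−7λ) · λ^3e^(−21.4λ) = λ^10e^(−28.4λ), i.e. Gamma(11, 28.4).
Mode = (a−1)/b = 10/28.4 ≈ 0.352.

λ̂_MAP = 0.352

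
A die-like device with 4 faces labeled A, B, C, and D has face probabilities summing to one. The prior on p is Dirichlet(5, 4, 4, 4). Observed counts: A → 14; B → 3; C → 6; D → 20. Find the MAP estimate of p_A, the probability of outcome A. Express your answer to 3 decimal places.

The posterior is Dirichlet(αᵢ + nᵢ) = Dirichlet(19, 7, 10, 24).
For a Dirichlet(a₁,…,a_K) with all aᵢ > 1, the mode has j-th component (aⱼ − 1)/(Σaᵢ − K).
Here Σaᵢ = 60 and K = 4, so p_A = (19 − 1)/(60 − 4) = 18/56 ≈ 0.321.

MAP estimate of p_A = 0.321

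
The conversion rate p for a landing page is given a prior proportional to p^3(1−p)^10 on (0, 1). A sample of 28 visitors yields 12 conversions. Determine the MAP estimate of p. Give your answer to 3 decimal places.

The prior density ∝ p^3(1−p)^10 is the kernel of Beta(4, 11).
Data: 12 successes in 28 trials. The binomial likelihood contributes p^12(1−p)^16, so the posterior is Beta(4+12, 11+16) = Beta(16, 27).
For Beta(a, b) with a, b > 1 the mode is (a−1)/(a+b−2) = 15/41 ≈ 0.366.

p̂_MAP = 0.366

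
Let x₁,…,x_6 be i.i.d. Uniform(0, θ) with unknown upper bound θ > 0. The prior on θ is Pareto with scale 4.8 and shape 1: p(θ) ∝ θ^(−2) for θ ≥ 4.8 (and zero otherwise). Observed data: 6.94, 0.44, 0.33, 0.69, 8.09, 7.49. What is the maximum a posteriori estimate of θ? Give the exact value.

The Uniform(0, θ) likelihood is θ^(−n) for θ ≥ max(xᵢ), zero otherwise. Here max(xᵢ) = 8.09.
Posterior ∝ θ^(−2) · θ^(−6) = θ^(−8) on θ ≥ max(4.8, 8.09) = 8.09.
This density is strictly decreasing in θ, so the posterior mode lies at the lower boundary of the support.

θ̂_MAP = 8.09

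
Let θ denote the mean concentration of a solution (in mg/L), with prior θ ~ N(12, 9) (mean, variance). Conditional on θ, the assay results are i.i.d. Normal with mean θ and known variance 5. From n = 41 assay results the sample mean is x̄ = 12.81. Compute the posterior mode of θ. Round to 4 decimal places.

n = 41, x̄ = 12.81.
For a Normal prior and Normal likelihood with known variance, the posterior is Normal; its mode equals its mean, the precision-weighted average.
Prior precision 1/σ₀² = 1/9; data precision n/σ² = 41/5 = 8.2.
θ̂ = ((1/9)·12 + 8.2·12.81) / (1/9 + 8.2) = (159563/1500)/(374/45) = 478689/37400 ≈ 12.7992.

θ̂_MAP = 12.7992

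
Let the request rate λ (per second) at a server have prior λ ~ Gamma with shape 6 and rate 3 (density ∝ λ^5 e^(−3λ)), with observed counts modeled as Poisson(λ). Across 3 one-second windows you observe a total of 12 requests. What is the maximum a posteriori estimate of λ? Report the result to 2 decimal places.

Σxᵢ = 12, n = 3.
Posterior ∝ λ^5e^(−3λ) · λ^12e^(−3λ) = λ^17e^(−6λ), i.e. Gamma(shape=18, rate=6).
The mode of a Gamma(a, b) with a ≥ 1 (shape–rate) is (a−1)/b = 17/6 ≈ 2.83.

λ̂_MAP = 2.83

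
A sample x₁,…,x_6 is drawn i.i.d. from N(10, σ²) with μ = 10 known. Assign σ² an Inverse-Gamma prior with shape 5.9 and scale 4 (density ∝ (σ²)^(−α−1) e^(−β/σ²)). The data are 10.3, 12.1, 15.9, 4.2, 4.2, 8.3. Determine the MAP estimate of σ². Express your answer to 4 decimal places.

σ̂²_MAP = 5.9333

Sum of squared deviations about the known mean: SS = (10.3−10)² + (12.1−10)² + (15.9−10)² + (4.2−10)² + (4.2−10)² + (8.3−10)² = 109.48.
The Normal likelihood contributes (σ²)^(−n/2) exp(−SS/(2σ²)), so the posterior is Inverse-Gamma(α + n/2, β + SS/2) = Inverse-Gamma(8.9, 58.74).
The mode of Inverse-Gamma(a, b) is b/(a+1) = 58.74/9.9 ≈ 5.9333.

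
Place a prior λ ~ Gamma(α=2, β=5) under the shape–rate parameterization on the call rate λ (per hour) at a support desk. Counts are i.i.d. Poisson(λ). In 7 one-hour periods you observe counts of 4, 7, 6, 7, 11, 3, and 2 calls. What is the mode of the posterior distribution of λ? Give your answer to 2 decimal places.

λ̂_MAP = 3.42

Σxᵢ = 4+7+6+7+11+3+2 = 40, with n = 7.
Posterior ∝ λe^(−5λ) · λ^40e^(−7λ) = λ^41e^(−12λ), i.e. Gamma(shape=42, rate=12).
The mode of a Gamma(a, b) with a ≥ 1 (shape–rate) is (a−1)/b = 41/12 ≈ 3.42.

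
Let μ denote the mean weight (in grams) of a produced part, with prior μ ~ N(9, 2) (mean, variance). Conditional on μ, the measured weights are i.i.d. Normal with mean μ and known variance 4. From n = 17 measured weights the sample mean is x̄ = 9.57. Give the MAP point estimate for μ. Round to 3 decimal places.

n = 17, x̄ = 9.57.
For a Normal prior and Normal likelihood with known variance, the posterior is Normal; its mode equals its mean, the precision-weighted average.
Prior precision 1/σ₀² = 1/2 = 0.5; data precision n/σ² = 17/4 = 4.25.
μ̂ = (0.5·9 + 4.25·9.57) / (0.5 + 4.25) = 45.1725/4.75 = 9.510.

μ̂_MAP = 9.510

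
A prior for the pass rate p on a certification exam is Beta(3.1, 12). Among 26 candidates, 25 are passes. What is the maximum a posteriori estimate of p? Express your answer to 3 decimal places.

Prior: Beta(3.1, 12).
Data: 25 successes in 26 trials. The binomial likelihood contributes p^25(1−p)^1, so the posterior is Beta(3.1+25, 12+1) = Beta(28.1, 13).
For Beta(a, b) with a, b > 1 the mode is (a−1)/(a+b−2) = 27.1/39.1 ≈ 0.693.

p̂_MAP = 0.693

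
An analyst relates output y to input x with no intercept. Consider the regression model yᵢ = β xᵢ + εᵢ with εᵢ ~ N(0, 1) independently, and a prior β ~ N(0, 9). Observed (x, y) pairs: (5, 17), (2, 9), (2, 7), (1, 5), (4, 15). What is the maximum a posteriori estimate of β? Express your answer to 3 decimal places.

log p(β | y) = −Σ(yᵢ − βxᵢ)²/(2·1) − β²/(2·9) + const.
Setting the derivative to zero: Σxᵢ(yᵢ − βxᵢ)/1 − β/9 = 0, so β = Σxᵢyᵢ / (Σxᵢ² + σ²/τ²).
Σxᵢyᵢ = 5·17 + 2·9 + 2·7 + 1·5 + 4·15 = 182; Σxᵢ² = 50; σ²/τ² = 1/9.
β̂_MAP = 182 / (50 + 1/9) = 182/(451/9) = 1638/451 ≈ 3.632.

β̂_MAP = 3.632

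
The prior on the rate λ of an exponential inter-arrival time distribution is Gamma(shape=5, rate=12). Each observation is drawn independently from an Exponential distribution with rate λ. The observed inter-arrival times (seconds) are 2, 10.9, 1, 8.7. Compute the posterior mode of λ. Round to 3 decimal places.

The Exponential(rate=λ) likelihood is ∝ λ^n e^(−λΣtᵢ). Here n = 4 and Σtᵢ = 2 + 10.9 + 1 + 8.7 = 22.6.
Posterior ∝ λ^4e^(−12λ) · λ^4e^(−22.6λ) = λ^8e^(−34.6λ), i.e. Gamma(9, 34.6).
Mode = (a−1)/b = 8/34.6 ≈ 0.231.

λ̂_MAP = 0.231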